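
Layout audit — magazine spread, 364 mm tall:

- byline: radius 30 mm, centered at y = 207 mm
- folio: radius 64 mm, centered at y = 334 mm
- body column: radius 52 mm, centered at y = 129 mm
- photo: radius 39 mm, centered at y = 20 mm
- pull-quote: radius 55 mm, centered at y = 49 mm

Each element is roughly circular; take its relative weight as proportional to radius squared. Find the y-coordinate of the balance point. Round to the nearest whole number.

y ≈ 170

Weights ∝ r²: byline 30² = 900, folio 64² = 4096, body column 52² = 2704, photo 39² = 1521, pull-quote 55² = 3025; Σw = 12246.
Σw·y = 900·207 + 4096·334 + 2704·129 + 1521·20 + 3025·49 = 2081825, so ȳ = 2081825/12246 ≈ 170.00.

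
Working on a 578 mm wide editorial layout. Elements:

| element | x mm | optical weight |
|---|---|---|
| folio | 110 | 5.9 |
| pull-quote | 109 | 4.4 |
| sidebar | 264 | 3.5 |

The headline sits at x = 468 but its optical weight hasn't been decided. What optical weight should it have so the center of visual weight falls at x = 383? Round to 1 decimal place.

Existing Σw = 13.8 (5.9 + 4.4 + 3.5); existing moment 5.9·110 + 4.4·109 + 3.5·264 = 2052.6.
Set Σw·x/Σw = 383: (2052.6 + 468w) = 383·(13.8 + w).
So w = (383·13.8 − 2052.6)/(468 − 383) = 3232.8/85 ≈ 38.03.

w ≈ 38.0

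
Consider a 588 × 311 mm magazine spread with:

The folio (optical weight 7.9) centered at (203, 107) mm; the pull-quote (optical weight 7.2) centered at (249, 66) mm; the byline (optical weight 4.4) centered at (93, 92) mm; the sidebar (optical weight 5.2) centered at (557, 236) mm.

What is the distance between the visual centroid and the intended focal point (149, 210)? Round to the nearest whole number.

≈ 152 mm

Σw = 7.9 + 7.2 + 4.4 + 5.2 = 24.7.
Σw·x = 7.9·203 + 7.2·249 + 4.4·93 + 5.2·557 = 6702.1, so x̄ = 6702.1/24.7 ≈ 271.34.
Σw·y = 7.9·107 + 7.2·66 + 4.4·92 + 5.2·236 = 2952.5, so ȳ = 2952.5/24.7 ≈ 119.53.
From (149, 210): dx = 122.34, dy = -90.47, so the distance is √(dx²+dy²) ≈ 152.15.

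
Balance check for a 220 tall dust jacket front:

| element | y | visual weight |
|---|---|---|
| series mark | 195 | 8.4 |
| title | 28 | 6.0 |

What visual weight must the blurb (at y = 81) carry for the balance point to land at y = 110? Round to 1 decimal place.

Fixed elements: Σw = 8.4 + 6.0 = 14.4, Σw·y = 8.4·195 + 6.0·28 = 1806.0.
Balance at y = 110 requires (1806.0 + w·81) / (14.4 + w) = 110.
Solving: w = (110·14.4 − 1806.0) / (81 − 110) = -222.0 / -29 ≈ 7.66.

w ≈ 7.7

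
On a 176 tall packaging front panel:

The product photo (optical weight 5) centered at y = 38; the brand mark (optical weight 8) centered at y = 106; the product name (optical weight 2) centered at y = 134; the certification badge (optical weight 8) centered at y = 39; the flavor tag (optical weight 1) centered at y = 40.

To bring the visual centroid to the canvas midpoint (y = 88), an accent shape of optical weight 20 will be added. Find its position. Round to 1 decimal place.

New total weight: (5 + 8 + 2 + 8 + 1) + 20 = 44.
y: target moment 44×88 = 3872; current 5·38 + 8·106 + 2·134 + 8·39 + 1·40 = 1658; the accent shape supplies 2214, so y = 2214/20 ≈ 110.70.

y ≈ 110.7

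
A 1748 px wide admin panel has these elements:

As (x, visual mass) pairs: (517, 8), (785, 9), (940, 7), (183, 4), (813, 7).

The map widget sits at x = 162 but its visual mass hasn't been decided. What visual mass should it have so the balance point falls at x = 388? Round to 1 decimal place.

w ≈ 47.0

Known weights sum to 8 + 9 + 7 + 4 + 7 = 35; their moment is 8·517 + 9·785 + 7·940 + 4·183 + 7·813 = 24204.
Set Σw·x/Σw = 388: (24204 + 162w) = 388·(35 + w).
So w = (388·35 − 24204)/(162 − 388) = -10624/-226 ≈ 47.01.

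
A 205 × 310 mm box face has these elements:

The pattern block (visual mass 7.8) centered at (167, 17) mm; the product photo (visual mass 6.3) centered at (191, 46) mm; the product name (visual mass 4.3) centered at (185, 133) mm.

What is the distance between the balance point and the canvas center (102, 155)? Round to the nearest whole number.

Weights sum to 7.8 + 6.3 + 4.3 = 18.4.
Σw·x = 7.8·167 + 6.3·191 + 4.3·185 = 3301.4, so x̄ = 3301.4/18.4 ≈ 179.42.
Σw·y = 7.8·17 + 6.3·46 + 4.3·133 = 994.3, so ȳ = 994.3/18.4 ≈ 54.04.
Relative to (102, 155): Δ = (77.42, -100.96); |Δ| = √(77.42² + -100.96²) ≈ 127.23.

≈ 127 mm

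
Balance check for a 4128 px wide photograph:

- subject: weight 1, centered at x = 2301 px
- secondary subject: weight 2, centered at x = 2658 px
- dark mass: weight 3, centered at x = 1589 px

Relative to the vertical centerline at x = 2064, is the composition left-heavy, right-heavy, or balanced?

balanced

Σw = 1 + 2 + 3 = 6.
Σw·x = 1·2301 + 2·2658 + 3·1589 = 12384, so x̄ = 12384/6 ≈ 2064.00.
That equals the midline 2064 — balanced.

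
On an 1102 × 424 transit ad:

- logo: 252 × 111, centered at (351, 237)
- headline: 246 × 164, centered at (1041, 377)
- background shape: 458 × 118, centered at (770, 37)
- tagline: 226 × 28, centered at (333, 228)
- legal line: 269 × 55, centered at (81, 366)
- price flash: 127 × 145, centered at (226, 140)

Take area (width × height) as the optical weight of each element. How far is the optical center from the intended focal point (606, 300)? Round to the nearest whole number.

≈ 96

Areas → weights: logo 252·111 = 27972, headline 246·164 = 40344, background shape 458·118 = 54044, tagline 226·28 = 6328, legal line 269·55 = 14795, price flash 127·145 = 18415; Σw = 161898.
Σw·x = 27972·351 + 40344·1041 + 54044·770 + 6328·333 + 14795·81 + 18415·226 = 100897565, so x̄ = 100897565/161898 ≈ 623.22.
Σw·y = 27972·237 + 40344·377 + 54044·37 + 6328·228 + 14795·366 + 18415·140 = 33274534, so ȳ = 33274534/161898 ≈ 205.53.
Relative to (606, 300): Δ = (17.22, -94.47); |Δ| = √(17.22² + -94.47²) ≈ 96.03.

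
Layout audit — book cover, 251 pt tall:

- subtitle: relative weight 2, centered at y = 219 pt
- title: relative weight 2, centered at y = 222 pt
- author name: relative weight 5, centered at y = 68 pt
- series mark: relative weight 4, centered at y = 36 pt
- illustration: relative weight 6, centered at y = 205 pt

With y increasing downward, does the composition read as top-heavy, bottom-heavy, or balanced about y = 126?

bottom-heavy

Weights sum to 2 + 2 + 5 + 4 + 6 = 19.
Σw·y = 2·219 + 2·222 + 5·68 + 4·36 + 6·205 = 2596, so ȳ = 2596/19 ≈ 136.63.
136.6 lies below (larger y than) the midline 126, so the layout is bottom-heavy.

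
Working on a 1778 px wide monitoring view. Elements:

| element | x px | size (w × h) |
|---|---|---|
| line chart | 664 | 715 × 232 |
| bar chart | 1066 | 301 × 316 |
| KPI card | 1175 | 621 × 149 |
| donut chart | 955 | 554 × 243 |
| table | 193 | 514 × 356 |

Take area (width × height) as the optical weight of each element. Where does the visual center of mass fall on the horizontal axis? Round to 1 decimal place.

Taking area as weight: line chart 715·232 = 165880, bar chart 301·316 = 95116, KPI card 621·149 = 92529, donut chart 554·243 = 134622, table 514·356 = 182984. Sum 671131.
x: (165880·664 + 95116·1066 + 92529·1175 + 134622·955 + 182984·193) / 671131 = 484139473 / 671131 ≈ 721.38

x ≈ 721.4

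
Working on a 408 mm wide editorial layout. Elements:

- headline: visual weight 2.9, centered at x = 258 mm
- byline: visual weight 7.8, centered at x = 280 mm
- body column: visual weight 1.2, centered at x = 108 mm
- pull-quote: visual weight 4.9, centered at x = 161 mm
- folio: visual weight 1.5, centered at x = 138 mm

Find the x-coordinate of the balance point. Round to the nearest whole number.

Σw = 2.9 + 7.8 + 1.2 + 4.9 + 1.5 = 18.3.
Σw·x = 2.9·258 + 7.8·280 + 1.2·108 + 4.9·161 + 1.5·138 = 4057.7, so x̄ = 4057.7/18.3 ≈ 221.73.

x ≈ 222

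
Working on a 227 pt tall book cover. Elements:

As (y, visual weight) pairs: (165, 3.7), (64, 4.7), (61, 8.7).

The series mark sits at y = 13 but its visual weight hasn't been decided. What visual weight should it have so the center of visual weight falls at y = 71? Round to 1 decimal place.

Known weights sum to 3.7 + 4.7 + 8.7 = 17.1; their moment is 3.7·165 + 4.7·64 + 8.7·61 = 1442.0.
Set Σw·y/Σw = 71: (1442.0 + 13w) = 71·(17.1 + w).
Solving: w = (71·17.1 − 1442.0) / (13 − 71) = -227.9 / -58 ≈ 3.93.

w ≈ 3.9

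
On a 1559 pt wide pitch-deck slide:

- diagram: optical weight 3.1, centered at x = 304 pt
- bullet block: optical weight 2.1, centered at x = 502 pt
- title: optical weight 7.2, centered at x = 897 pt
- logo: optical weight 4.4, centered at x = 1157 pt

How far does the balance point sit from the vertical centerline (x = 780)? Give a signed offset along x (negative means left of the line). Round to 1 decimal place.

Total weight = 3.1 + 2.1 + 7.2 + 4.4 = 16.8.
Σw·x = 3.1·304 + 2.1·502 + 7.2·897 + 4.4·1157 = 13545.8, so x̄ = 13545.8/16.8 ≈ 806.30.
Difference: 806.30 − 780 ≈ 26.30.

≈ 26.3 pt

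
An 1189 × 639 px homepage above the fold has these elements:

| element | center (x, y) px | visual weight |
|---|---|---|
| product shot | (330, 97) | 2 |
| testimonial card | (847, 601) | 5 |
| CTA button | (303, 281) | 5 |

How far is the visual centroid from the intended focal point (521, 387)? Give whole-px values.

≈ 14 px

Weights sum to 2 + 5 + 5 = 12.
x-moment: 2·330 + 5·847 + 5·303 = 6410; centroid 6410/12 ≈ 534.17.
y-moment: 2·97 + 5·601 + 5·281 = 4604; centroid 4604/12 ≈ 383.67.
Offset from (521, 387): Δx ≈ 13.17, Δy ≈ -3.33; distance = √(Δx² + Δy²) ≈ 13.58.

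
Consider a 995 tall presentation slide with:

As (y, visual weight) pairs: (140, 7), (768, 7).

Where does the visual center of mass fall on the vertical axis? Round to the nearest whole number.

y ≈ 454

Weights sum to 7 + 7 = 14.
y-moment: 7·140 + 7·768 = 6356; centroid 6356/14 ≈ 454.00.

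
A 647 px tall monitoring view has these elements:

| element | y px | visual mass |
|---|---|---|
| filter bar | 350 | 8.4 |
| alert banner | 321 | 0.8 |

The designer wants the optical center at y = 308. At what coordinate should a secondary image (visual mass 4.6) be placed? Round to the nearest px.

With the secondary image, Σw becomes 8.4 + 0.8 + 4.6 = 13.8.
y: need Σw·y = 13.8·308 = 4250.4. Existing = 8.4·350 + 0.8·321 = 3196.8. Remainder 1053.6 / 4.6 ≈ 229.04.

y ≈ 229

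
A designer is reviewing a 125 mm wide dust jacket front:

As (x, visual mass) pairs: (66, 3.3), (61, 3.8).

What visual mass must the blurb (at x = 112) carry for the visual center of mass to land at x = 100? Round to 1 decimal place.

w ≈ 21.7

Existing Σw = 7.1 (3.3 + 3.8); existing moment 3.3·66 + 3.8·61 = 449.6.
Set Σw·x/Σw = 100: (449.6 + 112w) = 100·(7.1 + w).
So w = (100·7.1 − 449.6)/(112 − 100) = 260.4/12 ≈ 21.70.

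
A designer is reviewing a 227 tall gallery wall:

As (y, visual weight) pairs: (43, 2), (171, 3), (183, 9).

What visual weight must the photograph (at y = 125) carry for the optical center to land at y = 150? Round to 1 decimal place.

Existing Σw = 14 (2 + 3 + 9); existing moment 2·43 + 3·171 + 9·183 = 2246.
Set Σw·y/Σw = 150: (2246 + 125w) = 150·(14 + w).
Solving: w = (150·14 − 2246) / (125 − 150) = -146 / -25 ≈ 5.84.

w ≈ 5.8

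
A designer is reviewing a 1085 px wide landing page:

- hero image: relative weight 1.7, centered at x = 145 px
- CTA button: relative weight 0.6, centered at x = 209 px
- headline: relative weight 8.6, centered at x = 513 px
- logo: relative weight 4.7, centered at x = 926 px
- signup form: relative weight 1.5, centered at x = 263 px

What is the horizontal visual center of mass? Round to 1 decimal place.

Weights sum to 1.7 + 0.6 + 8.6 + 4.7 + 1.5 = 17.1.
x: (1.7·145 + 0.6·209 + 8.6·513 + 4.7·926 + 1.5·263) / 17.1 = 9530.4 / 17.1 ≈ 557.33

x ≈ 557.3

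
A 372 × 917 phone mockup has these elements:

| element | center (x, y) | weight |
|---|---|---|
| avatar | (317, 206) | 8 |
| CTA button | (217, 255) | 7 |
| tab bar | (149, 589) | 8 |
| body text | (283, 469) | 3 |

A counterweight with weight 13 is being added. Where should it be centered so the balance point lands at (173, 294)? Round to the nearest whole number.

With the counterweight, Σw becomes 8 + 7 + 8 + 3 + 13 = 39.
x: target moment 39×173 = 6747; current 8·317 + 7·217 + 8·149 + 3·283 = 6096; the counterweight supplies 651, so x = 651/13 ≈ 50.08.
y: target moment 39×294 = 11466; current 8·206 + 7·255 + 8·589 + 3·469 = 9552; the counterweight supplies 1914, so y = 1914/13 ≈ 147.23.

(50, 147)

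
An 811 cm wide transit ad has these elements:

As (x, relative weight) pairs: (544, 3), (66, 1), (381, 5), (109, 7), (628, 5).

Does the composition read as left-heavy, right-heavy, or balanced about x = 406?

Weights sum to 3 + 1 + 5 + 7 + 5 = 21.
Σw·x = 3·544 + 1·66 + 5·381 + 7·109 + 5·628 = 7506, so x̄ = 7506/21 ≈ 357.43.
357.4 vs midline 406 → left-heavy.

left-heavy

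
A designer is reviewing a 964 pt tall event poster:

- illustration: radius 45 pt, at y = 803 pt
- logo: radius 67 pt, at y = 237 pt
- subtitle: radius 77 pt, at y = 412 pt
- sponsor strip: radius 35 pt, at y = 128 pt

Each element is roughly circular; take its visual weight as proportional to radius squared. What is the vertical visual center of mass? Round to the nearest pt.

Weights ∝ r²: illustration 45² = 2025, logo 67² = 4489, subtitle 77² = 5929, sponsor strip 35² = 1225; Σw = 13668.
y-moment: 2025·803 + 4489·237 + 5929·412 + 1225·128 = 5289516; centroid 5289516/13668 ≈ 387.00.

y ≈ 387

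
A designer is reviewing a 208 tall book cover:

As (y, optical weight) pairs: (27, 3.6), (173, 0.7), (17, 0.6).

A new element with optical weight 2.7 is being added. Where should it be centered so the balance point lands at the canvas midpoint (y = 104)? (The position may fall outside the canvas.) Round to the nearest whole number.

y ≈ 208

With the new element, Σw becomes 3.6 + 0.7 + 0.6 + 2.7 = 7.6.
y: need Σw·y = 7.6·104 = 790.4. Existing = 3.6·27 + 0.7·173 + 0.6·17 = 228.5. Remainder 561.9 / 2.7 ≈ 208.11.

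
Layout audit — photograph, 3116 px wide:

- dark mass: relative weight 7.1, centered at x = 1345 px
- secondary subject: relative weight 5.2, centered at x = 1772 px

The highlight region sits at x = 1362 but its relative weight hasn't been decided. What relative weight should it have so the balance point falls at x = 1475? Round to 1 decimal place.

w ≈ 5.5

Fixed elements: Σw = 7.1 + 5.2 = 12.3, Σw·x = 7.1·1345 + 5.2·1772 = 18763.9.
For the centroid to hit 1475: (18763.9 + w·1362) / (12.3 + w) = 1475.
Solving: w = (1475·12.3 − 18763.9) / (1362 − 1475) = -621.4 / -113 ≈ 5.50.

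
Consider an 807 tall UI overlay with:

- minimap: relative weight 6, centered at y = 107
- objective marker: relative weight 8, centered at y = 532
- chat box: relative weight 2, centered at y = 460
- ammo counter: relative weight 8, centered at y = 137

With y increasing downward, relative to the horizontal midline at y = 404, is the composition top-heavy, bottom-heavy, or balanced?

Σw = 6 + 8 + 2 + 8 = 24.
y: (6·107 + 8·532 + 2·460 + 8·137) / 24 = 6914 / 24 ≈ 288.08
288.1 vs midline 404 → top-heavy.

top-heavy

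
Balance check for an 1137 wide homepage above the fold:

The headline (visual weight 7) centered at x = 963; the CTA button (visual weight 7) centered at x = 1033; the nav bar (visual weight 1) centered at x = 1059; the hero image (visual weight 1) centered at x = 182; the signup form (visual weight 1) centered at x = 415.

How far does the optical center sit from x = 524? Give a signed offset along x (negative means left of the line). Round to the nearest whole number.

≈ 395

Total weight = 7 + 7 + 1 + 1 + 1 = 17.
x: (7·963 + 7·1033 + 1·1059 + 1·182 + 1·415) / 17 = 15628 / 17 ≈ 919.29
Offset from x = 524: 919.29 − 524 ≈ 395.29.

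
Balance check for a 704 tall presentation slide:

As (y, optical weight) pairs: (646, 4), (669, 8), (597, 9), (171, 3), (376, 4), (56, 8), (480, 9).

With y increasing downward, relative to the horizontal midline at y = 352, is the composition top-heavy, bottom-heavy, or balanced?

Σw = 4 + 8 + 9 + 3 + 4 + 8 + 9 = 45.
y: (4·646 + 8·669 + 9·597 + 3·171 + 4·376 + 8·56 + 9·480) / 45 = 20094 / 45 ≈ 446.53
Since 446.5 is below (larger y than) 352, the composition reads bottom-heavy.

bottom-heavy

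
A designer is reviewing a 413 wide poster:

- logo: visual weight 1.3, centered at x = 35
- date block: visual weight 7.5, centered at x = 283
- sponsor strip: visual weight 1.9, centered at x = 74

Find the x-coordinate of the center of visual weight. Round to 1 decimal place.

Total weight = 1.3 + 7.5 + 1.9 = 10.7.
x: (1.3·35 + 7.5·283 + 1.9·74) / 10.7 = 2308.6 / 10.7 ≈ 215.76

x ≈ 215.8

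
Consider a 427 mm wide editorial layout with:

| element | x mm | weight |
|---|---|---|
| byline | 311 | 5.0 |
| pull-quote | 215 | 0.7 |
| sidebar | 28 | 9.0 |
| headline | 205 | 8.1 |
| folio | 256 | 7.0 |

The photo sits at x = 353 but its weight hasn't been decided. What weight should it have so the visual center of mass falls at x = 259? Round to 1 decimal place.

Existing Σw = 29.8 (5.0 + 0.7 + 9.0 + 8.1 + 7.0); existing moment 5.0·311 + 0.7·215 + 9.0·28 + 8.1·205 + 7.0·256 = 5410.0.
For the centroid to hit 259: (5410.0 + w·353) / (29.8 + w) = 259.
So w = (259·29.8 − 5410.0)/(353 − 259) = 2308.2/94 ≈ 24.56.

w ≈ 24.6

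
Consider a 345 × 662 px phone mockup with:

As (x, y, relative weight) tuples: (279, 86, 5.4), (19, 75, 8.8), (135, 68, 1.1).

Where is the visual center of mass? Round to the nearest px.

(119, 78)

Total weight = 5.4 + 8.8 + 1.1 = 15.3.
Σw·x = 5.4·279 + 8.8·19 + 1.1·135 = 1822.3, so x̄ = 1822.3/15.3 ≈ 119.10.
Σw·y = 5.4·86 + 8.8·75 + 1.1·68 = 1199.2, so ȳ = 1199.2/15.3 ≈ 78.38.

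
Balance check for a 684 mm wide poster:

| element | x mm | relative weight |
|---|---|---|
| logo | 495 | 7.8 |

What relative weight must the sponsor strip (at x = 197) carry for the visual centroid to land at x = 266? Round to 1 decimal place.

w ≈ 25.9

The single fixed element contributes weight 7.8, moment 7.8·495 = 3861.0.
Balance at x = 266 requires (3861.0 + w·197) / (7.8 + w) = 266.
So w = (266·7.8 − 3861.0)/(197 − 266) = -1786.2/-69 ≈ 25.89.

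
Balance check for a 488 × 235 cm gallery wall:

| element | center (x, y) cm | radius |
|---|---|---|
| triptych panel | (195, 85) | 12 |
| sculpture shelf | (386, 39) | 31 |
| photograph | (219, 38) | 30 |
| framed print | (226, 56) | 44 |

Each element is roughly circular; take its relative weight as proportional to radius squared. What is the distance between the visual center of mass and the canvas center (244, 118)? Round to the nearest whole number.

Weights ∝ r²: triptych panel 12² = 144, sculpture shelf 31² = 961, photograph 30² = 900, framed print 44² = 1936; Σw = 3941.
Σw·x = 144·195 + 961·386 + 900·219 + 1936·226 = 1033662, so x̄ = 1033662/3941 ≈ 262.28.
Σw·y = 144·85 + 961·39 + 900·38 + 1936·56 = 192335, so ȳ = 192335/3941 ≈ 48.80.
Relative to (244, 118): Δ = (18.28, -69.20); |Δ| = √(18.28² + -69.20²) ≈ 71.57.

≈ 72 cm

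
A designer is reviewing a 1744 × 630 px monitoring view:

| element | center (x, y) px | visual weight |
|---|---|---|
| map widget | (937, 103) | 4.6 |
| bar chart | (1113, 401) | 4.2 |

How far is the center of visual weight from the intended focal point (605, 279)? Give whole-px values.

Weights sum to 4.6 + 4.2 = 8.8.
Σw·x = 4.6·937 + 4.2·1113 = 8984.8, so x̄ = 8984.8/8.8 ≈ 1021.00.
Σw·y = 4.6·103 + 4.2·401 = 2158.0, so ȳ = 2158.0/8.8 ≈ 245.23.
Offset from (605, 279): Δx ≈ 416.00, Δy ≈ -33.77; distance = √(Δx² + Δy²) ≈ 417.37.

≈ 417 px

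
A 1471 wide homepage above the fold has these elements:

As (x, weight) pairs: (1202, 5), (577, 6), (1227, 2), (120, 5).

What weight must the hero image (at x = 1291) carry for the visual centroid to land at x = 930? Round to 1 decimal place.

Existing Σw = 18 (5 + 6 + 2 + 5); existing moment 5·1202 + 6·577 + 2·1227 + 5·120 = 12526.
For the centroid to hit 930: (12526 + w·1291) / (18 + w) = 930.
Solving: w = (930·18 − 12526) / (1291 − 930) = 4214 / 361 ≈ 11.67.

w ≈ 11.7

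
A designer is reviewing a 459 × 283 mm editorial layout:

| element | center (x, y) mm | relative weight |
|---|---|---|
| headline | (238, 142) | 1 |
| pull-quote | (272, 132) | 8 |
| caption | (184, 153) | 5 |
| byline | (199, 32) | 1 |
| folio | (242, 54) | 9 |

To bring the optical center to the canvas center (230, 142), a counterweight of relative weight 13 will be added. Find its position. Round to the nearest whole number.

After adding the counterweight, total weight = 1 + 8 + 5 + 1 + 9 + 13 = 37.
Along x: (5711 + 13·x) / 37 = 230 (existing moment 1·238 + 8·272 + 5·184 + 1·199 + 9·242 = 5711) ⇒ x = (8510 − 5711) / 13 ≈ 215.31.
Along y: (2481 + 13·y) / 37 = 142 (existing moment 1·142 + 8·132 + 5·153 + 1·32 + 9·54 = 2481) ⇒ y = (5254 − 2481) / 13 ≈ 213.31.

(215, 213)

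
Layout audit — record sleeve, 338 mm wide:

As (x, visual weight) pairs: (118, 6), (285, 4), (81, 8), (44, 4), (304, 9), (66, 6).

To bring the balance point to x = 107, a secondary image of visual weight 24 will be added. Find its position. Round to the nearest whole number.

x ≈ 30

New total weight: (6 + 4 + 8 + 4 + 9 + 6) + 24 = 61.
x: need Σw·x = 61·107 = 6527. Existing = 6·118 + 4·285 + 8·81 + 4·44 + 9·304 + 6·66 = 5804. Remainder 723 / 24 ≈ 30.12.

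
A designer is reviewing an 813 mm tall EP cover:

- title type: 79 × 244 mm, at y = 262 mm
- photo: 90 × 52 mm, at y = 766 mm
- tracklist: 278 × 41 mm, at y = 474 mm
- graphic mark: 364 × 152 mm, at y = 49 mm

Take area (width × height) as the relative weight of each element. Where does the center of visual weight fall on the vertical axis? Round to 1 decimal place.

y ≈ 184.7

Areas: title type 79·244 = 19276, photo 90·52 = 4680, tracklist 278·41 = 11398, graphic mark 364·152 = 55328. Total weight = 90682.
y-moment: 19276·262 + 4680·766 + 11398·474 + 55328·49 = 16748916; centroid 16748916/90682 ≈ 184.70.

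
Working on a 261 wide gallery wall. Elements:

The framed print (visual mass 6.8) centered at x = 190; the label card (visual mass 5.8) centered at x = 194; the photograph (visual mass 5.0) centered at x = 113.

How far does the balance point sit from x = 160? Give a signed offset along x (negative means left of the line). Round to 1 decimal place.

≈ 9.4

Total weight = 6.8 + 5.8 + 5.0 = 17.6.
Σw·x = 6.8·190 + 5.8·194 + 5.0·113 = 2982.2, so x̄ = 2982.2/17.6 ≈ 169.44.
Offset from x = 160: 169.44 − 160 ≈ 9.44.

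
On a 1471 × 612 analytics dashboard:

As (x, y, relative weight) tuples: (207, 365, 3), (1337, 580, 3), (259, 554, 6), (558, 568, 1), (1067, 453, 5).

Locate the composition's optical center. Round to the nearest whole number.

Σw = 3 + 3 + 6 + 1 + 5 = 18.
Σw·x = 3·207 + 3·1337 + 6·259 + 1·558 + 5·1067 = 12079, so x̄ = 12079/18 ≈ 671.06.
Σw·y = 3·365 + 3·580 + 6·554 + 1·568 + 5·453 = 8992, so ȳ = 8992/18 ≈ 499.56.

(671, 500)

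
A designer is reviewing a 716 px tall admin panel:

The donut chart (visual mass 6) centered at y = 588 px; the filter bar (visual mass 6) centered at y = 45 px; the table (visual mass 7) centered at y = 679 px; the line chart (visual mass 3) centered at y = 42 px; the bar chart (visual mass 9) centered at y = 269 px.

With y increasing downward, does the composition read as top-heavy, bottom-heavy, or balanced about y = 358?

Total weight = 6 + 6 + 7 + 3 + 9 = 31.
Σw·y = 6·588 + 6·45 + 7·679 + 3·42 + 9·269 = 11098, so ȳ = 11098/31 ≈ 358.00.
The centroid 358.00 matches the midline at 358, so the layout is balanced.

balanced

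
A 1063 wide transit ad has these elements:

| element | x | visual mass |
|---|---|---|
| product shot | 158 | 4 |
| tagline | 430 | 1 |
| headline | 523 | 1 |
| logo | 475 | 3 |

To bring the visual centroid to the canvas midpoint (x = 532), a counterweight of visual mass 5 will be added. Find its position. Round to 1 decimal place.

x ≈ 887.6

After adding the counterweight, total weight = 4 + 1 + 1 + 3 + 5 = 14.
x: target moment 14×532 = 7448; current 4·158 + 1·430 + 1·523 + 3·475 = 3010; the counterweight supplies 4438, so x = 4438/5 ≈ 887.60.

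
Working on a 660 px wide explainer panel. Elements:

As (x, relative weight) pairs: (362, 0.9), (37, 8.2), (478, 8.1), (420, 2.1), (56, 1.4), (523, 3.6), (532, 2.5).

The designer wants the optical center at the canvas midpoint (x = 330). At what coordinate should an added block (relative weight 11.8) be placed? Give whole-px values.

With the added block, Σw becomes 0.9 + 8.2 + 8.1 + 2.1 + 1.4 + 3.6 + 2.5 + 11.8 = 38.6.
x: target moment 38.6×330 = 12738.0; current 0.9·362 + 8.2·37 + 8.1·478 + 2.1·420 + 1.4·56 + 3.6·523 + 2.5·532 = 8674.2; the added block supplies 4063.8, so x = 4063.8/11.8 ≈ 344.39.

x ≈ 344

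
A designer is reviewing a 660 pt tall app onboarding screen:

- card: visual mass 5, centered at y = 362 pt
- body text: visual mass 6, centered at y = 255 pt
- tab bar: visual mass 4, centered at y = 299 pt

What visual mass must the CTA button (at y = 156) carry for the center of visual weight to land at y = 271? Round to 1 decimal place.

w ≈ 4.1

Existing Σw = 15 (5 + 6 + 4); existing moment 5·362 + 6·255 + 4·299 = 4536.
Set Σw·y/Σw = 271: (4536 + 156w) = 271·(15 + w).
Rearranging, w·(156 − 271) = 271·15 − 4536 = -471, so w ≈ -471/-115 = 4.10.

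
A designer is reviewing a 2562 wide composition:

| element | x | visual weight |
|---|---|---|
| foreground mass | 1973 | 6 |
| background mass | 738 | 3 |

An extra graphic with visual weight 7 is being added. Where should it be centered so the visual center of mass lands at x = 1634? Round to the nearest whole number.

After adding the extra graphic, total weight = 6 + 3 + 7 = 16.
x: need Σw·x = 16·1634 = 26144. Existing = 6·1973 + 3·738 = 14052. Remainder 12092 / 7 ≈ 1727.43.

x ≈ 1727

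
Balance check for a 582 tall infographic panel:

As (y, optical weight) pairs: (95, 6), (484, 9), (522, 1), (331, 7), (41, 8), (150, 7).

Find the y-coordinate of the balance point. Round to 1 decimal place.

Weights sum to 6 + 9 + 1 + 7 + 8 + 7 = 38.
y: (6·95 + 9·484 + 1·522 + 7·331 + 8·41 + 7·150) / 38 = 9143 / 38 ≈ 240.61

y ≈ 240.6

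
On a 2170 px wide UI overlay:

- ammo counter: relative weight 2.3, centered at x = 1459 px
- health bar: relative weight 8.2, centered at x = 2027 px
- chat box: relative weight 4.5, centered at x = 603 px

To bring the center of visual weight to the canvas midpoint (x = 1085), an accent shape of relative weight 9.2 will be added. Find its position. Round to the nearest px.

New total weight: (2.3 + 8.2 + 4.5) + 9.2 = 24.2.
x: target moment 24.2×1085 = 26257.0; current 2.3·1459 + 8.2·2027 + 4.5·603 = 22690.6; the accent shape supplies 3566.4, so x = 3566.4/9.2 ≈ 387.65.

x ≈ 388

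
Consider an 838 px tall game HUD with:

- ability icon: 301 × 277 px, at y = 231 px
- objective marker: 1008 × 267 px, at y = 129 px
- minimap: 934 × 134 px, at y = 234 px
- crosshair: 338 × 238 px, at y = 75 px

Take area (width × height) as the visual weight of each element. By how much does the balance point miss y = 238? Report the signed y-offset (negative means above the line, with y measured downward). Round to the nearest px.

Taking area as weight: ability icon 301·277 = 83377, objective marker 1008·267 = 269136, minimap 934·134 = 125156, crosshair 338·238 = 80444. Sum 558113.
y-moment: 83377·231 + 269136·129 + 125156·234 + 80444·75 = 89298435; centroid 89298435/558113 ≈ 160.00.
Difference: 160.00 − 238 ≈ -78.00.

≈ -78 px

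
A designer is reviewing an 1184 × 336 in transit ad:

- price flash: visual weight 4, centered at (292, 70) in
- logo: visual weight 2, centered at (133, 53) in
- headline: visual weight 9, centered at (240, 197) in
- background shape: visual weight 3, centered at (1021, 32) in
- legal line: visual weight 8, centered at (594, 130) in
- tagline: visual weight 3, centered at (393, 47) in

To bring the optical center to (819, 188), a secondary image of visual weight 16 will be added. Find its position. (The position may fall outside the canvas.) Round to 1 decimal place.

With the secondary image, Σw becomes 4 + 2 + 9 + 3 + 8 + 3 + 16 = 45.
Along x: (12588 + 16·x) / 45 = 819 (existing moment 4·292 + 2·133 + 9·240 + 3·1021 + 8·594 + 3·393 = 12588) ⇒ x = (36855 − 12588) / 16 ≈ 1516.69.
Along y: (3436 + 16·y) / 45 = 188 (existing moment 4·70 + 2·53 + 9·197 + 3·32 + 8·130 + 3·47 = 3436) ⇒ y = (8460 − 3436) / 16 ≈ 314.00.

(1516.7, 314.0)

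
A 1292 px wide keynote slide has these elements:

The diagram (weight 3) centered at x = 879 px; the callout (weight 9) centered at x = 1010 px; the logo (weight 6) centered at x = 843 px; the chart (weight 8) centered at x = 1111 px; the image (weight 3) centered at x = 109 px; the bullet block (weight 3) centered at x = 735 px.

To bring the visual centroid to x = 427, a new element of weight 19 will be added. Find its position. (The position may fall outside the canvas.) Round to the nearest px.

x ≈ -338

With the new element, Σw becomes 3 + 9 + 6 + 8 + 3 + 3 + 19 = 51.
x: need Σw·x = 51·427 = 21777. Existing = 3·879 + 9·1010 + 6·843 + 8·1111 + 3·109 + 3·735 = 28205. Remainder -6428 / 19 ≈ -338.32.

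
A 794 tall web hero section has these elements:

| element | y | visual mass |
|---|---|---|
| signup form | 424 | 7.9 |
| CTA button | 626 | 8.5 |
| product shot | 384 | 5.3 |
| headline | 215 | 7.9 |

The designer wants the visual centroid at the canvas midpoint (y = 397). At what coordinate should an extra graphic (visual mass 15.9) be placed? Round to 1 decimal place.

y ≈ 355.9

After adding the extra graphic, total weight = 7.9 + 8.5 + 5.3 + 7.9 + 15.9 = 45.5.
y: target moment 45.5×397 = 18063.5; current 7.9·424 + 8.5·626 + 5.3·384 + 7.9·215 = 12404.3; the extra graphic supplies 5659.2, so y = 5659.2/15.9 ≈ 355.92.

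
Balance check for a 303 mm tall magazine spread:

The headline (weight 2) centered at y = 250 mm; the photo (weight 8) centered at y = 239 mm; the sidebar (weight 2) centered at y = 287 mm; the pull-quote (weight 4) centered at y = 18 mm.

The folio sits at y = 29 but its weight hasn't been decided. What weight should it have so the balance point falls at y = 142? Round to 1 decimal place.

Known weights sum to 2 + 8 + 2 + 4 = 16; their moment is 2·250 + 8·239 + 2·287 + 4·18 = 3058.
For the centroid to hit 142: (3058 + w·29) / (16 + w) = 142.
So w = (142·16 − 3058)/(29 − 142) = -786/-113 ≈ 6.96.

w ≈ 7.0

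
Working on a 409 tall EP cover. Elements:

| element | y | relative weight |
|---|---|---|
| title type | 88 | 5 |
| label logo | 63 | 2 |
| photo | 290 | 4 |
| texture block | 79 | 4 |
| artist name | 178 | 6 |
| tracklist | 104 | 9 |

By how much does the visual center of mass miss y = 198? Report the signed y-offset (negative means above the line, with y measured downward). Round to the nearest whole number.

Total weight = 5 + 2 + 4 + 4 + 6 + 9 = 30.
Σw·y = 4046; ȳ = 4046/30 ≈ 134.87.
Against y = 198, that's 134.87 − 198 = -63.13.

≈ -63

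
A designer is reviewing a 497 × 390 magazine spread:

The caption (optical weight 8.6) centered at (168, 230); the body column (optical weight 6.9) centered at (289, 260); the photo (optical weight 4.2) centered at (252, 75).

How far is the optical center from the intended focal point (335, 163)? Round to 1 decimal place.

≈ 115.6

Weights sum to 8.6 + 6.9 + 4.2 = 19.7.
x-moment: 8.6·168 + 6.9·289 + 4.2·252 = 4497.3; centroid 4497.3/19.7 ≈ 228.29.
y-moment: 8.6·230 + 6.9·260 + 4.2·75 = 4087.0; centroid 4087.0/19.7 ≈ 207.46.
From (335, 163): dx = -106.71, dy = 44.46, so the distance is √(dx²+dy²) ≈ 115.60.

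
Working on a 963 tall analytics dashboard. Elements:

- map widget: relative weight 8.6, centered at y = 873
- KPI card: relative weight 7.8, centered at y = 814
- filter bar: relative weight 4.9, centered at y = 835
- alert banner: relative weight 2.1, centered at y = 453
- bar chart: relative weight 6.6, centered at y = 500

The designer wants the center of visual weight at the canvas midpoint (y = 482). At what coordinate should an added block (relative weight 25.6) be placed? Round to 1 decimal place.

After adding the added block, total weight = 8.6 + 7.8 + 4.9 + 2.1 + 6.6 + 25.6 = 55.6.
y: need Σw·y = 55.6·482 = 26799.2. Existing = 8.6·873 + 7.8·814 + 4.9·835 + 2.1·453 + 6.6·500 = 22199.8. Remainder 4599.4 / 25.6 ≈ 179.66.

y ≈ 179.7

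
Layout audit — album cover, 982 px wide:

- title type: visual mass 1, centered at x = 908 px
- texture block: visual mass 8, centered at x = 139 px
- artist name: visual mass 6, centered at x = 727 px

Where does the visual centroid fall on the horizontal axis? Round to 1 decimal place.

Σw = 1 + 8 + 6 = 15.
Σw·x = 1·908 + 8·139 + 6·727 = 6382, so x̄ = 6382/15 ≈ 425.47.

x ≈ 425.5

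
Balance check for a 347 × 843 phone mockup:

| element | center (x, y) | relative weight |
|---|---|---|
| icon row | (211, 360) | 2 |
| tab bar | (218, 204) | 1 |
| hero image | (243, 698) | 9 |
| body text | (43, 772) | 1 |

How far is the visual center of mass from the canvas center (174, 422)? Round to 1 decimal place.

≈ 197.3

Total weight = 2 + 1 + 9 + 1 = 13.
Σw·x = 2·211 + 1·218 + 9·243 + 1·43 = 2870, so x̄ = 2870/13 ≈ 220.77.
Σw·y = 2·360 + 1·204 + 9·698 + 1·772 = 7978, so ȳ = 7978/13 ≈ 613.69.
From (174, 422): dx = 46.77, dy = 191.69, so the distance is √(dx²+dy²) ≈ 197.32.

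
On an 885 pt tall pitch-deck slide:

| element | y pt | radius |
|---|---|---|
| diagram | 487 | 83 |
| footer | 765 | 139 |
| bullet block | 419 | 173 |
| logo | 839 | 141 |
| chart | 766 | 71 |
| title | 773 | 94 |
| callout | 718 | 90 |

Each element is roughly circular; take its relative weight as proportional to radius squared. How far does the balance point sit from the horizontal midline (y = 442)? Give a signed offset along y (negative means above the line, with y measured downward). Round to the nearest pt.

Weights ∝ r²: diagram 83² = 6889, footer 139² = 19321, bullet block 173² = 29929, logo 141² = 19881, chart 71² = 5041, title 94² = 8836, callout 90² = 8100; Σw = 97997.
y-moment: 6889·487 + 19321·765 + 29929·419 + 19881·839 + 5041·766 + 8836·773 + 8100·718 = 63863352; centroid 63863352/97997 ≈ 651.69.
Offset from y = 442: 651.69 − 442 ≈ 209.69.

≈ 210 pt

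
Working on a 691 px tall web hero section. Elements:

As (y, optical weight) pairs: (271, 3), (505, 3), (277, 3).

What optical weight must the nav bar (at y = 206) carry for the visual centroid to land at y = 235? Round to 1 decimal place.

w ≈ 36.0

Existing Σw = 9 (3 + 3 + 3); existing moment 3·271 + 3·505 + 3·277 = 3159.
Balance at y = 235 requires (3159 + w·206) / (9 + w) = 235.
Solving: w = (235·9 − 3159) / (206 − 235) = -1044 / -29 ≈ 36.00.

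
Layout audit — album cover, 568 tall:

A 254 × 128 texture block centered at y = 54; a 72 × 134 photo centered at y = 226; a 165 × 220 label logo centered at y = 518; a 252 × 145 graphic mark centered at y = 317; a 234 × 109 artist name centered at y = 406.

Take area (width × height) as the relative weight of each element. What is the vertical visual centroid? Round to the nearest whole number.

Areas: texture block 254·128 = 32512, photo 72·134 = 9648, label logo 165·220 = 36300, graphic mark 252·145 = 36540, artist name 234·109 = 25506. Total weight = 140506.
Σw·y = 32512·54 + 9648·226 + 36300·518 + 36540·317 + 25506·406 = 44678112, so ȳ = 44678112/140506 ≈ 317.98.

y ≈ 318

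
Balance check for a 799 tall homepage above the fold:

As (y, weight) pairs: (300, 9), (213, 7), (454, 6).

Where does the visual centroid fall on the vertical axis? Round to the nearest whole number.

Weights sum to 9 + 7 + 6 = 22.
y-moment: 9·300 + 7·213 + 6·454 = 6915; centroid 6915/22 ≈ 314.32.

y ≈ 314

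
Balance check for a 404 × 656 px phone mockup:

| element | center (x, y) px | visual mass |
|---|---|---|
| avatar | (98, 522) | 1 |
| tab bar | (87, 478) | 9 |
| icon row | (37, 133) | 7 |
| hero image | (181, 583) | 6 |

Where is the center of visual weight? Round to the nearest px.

(97, 402)

Total weight = 1 + 9 + 7 + 6 = 23.
x-moment: 1·98 + 9·87 + 7·37 + 6·181 = 2226; centroid 2226/23 ≈ 96.78.
y-moment: 1·522 + 9·478 + 7·133 + 6·583 = 9253; centroid 9253/23 ≈ 402.30.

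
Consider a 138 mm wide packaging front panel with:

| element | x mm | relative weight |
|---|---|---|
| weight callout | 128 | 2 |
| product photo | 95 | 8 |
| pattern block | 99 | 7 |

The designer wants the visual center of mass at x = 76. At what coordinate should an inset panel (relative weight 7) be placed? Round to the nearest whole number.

x ≈ 16

With the inset panel, Σw becomes 2 + 8 + 7 + 7 = 24.
x: need Σw·x = 24·76 = 1824. Existing = 2·128 + 8·95 + 7·99 = 1709. Remainder 115 / 7 ≈ 16.43.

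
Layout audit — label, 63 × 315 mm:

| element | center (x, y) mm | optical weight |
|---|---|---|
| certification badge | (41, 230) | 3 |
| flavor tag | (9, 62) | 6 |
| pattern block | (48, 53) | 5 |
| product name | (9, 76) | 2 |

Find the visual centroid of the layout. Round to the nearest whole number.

(27, 92)

Weights sum to 3 + 6 + 5 + 2 = 16.
Σw·x = 3·41 + 6·9 + 5·48 + 2·9 = 435, so x̄ = 435/16 ≈ 27.19.
Σw·y = 3·230 + 6·62 + 5·53 + 2·76 = 1479, so ȳ = 1479/16 ≈ 92.44.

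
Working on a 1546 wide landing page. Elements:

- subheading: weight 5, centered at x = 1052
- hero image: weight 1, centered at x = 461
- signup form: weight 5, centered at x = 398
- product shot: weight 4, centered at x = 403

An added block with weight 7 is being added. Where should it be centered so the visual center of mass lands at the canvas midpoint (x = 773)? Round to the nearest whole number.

With the added block, Σw becomes 5 + 1 + 5 + 4 + 7 = 22.
x: need Σw·x = 22·773 = 17006. Existing = 5·1052 + 1·461 + 5·398 + 4·403 = 9323. Remainder 7683 / 7 ≈ 1097.57.

x ≈ 1098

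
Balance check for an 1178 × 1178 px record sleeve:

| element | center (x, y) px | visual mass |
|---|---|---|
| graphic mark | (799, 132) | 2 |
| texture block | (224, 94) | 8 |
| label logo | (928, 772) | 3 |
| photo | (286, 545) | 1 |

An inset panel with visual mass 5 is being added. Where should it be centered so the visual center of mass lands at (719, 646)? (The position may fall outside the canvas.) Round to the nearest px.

(1440, 1679)

New total weight: (2 + 8 + 3 + 1) + 5 = 19.
Along x: (6460 + 5·x) / 19 = 719 (existing moment 2·799 + 8·224 + 3·928 + 1·286 = 6460) ⇒ x = (13661 − 6460) / 5 ≈ 1440.20.
Along y: (3877 + 5·y) / 19 = 646 (existing moment 2·132 + 8·94 + 3·772 + 1·545 = 3877) ⇒ y = (12274 − 3877) / 5 ≈ 1679.40.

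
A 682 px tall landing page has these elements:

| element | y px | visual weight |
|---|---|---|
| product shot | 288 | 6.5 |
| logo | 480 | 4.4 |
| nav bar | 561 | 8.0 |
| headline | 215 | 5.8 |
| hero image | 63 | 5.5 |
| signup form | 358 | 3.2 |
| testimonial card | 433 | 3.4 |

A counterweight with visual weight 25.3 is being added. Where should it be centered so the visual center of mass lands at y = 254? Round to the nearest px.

New total weight: (6.5 + 4.4 + 8.0 + 5.8 + 5.5 + 3.2 + 3.4) + 25.3 = 62.1.
Along y: (12683.3 + 25.3·y) / 62.1 = 254 (existing moment 6.5·288 + 4.4·480 + 8.0·561 + 5.8·215 + 5.5·63 + 3.2·358 + 3.4·433 = 12683.3) ⇒ y = (15773.4 − 12683.3) / 25.3 ≈ 122.14.

y ≈ 122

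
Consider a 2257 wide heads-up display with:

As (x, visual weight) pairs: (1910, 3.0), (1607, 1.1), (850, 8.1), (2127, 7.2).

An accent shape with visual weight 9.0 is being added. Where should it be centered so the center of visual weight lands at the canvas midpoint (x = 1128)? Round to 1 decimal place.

x ≈ 259.8

After adding the accent shape, total weight = 3.0 + 1.1 + 8.1 + 7.2 + 9.0 = 28.4.
x: target moment 28.4×1128 = 32035.2; current 3.0·1910 + 1.1·1607 + 8.1·850 + 7.2·2127 = 29697.1; the accent shape supplies 2338.1, so x = 2338.1/9.0 ≈ 259.79.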